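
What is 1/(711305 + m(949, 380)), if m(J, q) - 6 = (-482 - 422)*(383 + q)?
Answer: 1/21559 ≈ 4.6384e-5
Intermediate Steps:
m(J, q) = -346226 - 904*q (m(J, q) = 6 + (-482 - 422)*(383 + q) = 6 - 904*(383 + q) = 6 + (-346232 - 904*q) = -346226 - 904*q)
1/(711305 + m(949, 380)) = 1/(711305 + (-346226 - 904*380)) = 1/(711305 + (-346226 - 343520)) = 1/(711305 - 689746) = 1/21559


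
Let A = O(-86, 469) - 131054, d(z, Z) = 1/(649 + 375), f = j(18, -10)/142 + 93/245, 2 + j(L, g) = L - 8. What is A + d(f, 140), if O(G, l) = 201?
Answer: -133993471/1024 ≈ -1.3085e+5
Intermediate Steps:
j(L, g) = -10 + L (j(L, g) = -2 + (L - 8) = -2 + (-8 + L) = -10 + L)
f = 7583/17395 (f = (-10 + 18)/142 + 93/245 = 8*(1/142) + 93*(1/245) = 4/71 + 93/245 = 7583/17395 ≈ 0.43593)
d(z, Z) = 1/1024
A = -130853 (A = 201 - 131054 = -130853)
A + d(f, 140) = -130853 + 1/1024 = -133993471/1024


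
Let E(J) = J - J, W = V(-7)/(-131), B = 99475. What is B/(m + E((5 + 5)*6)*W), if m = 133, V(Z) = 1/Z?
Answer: 99475/133 ≈ 747.93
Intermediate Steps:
W = 1/917 (W = 1/(-7*(-131)) = -⅐*(-1/131) = 1/917 ≈ 0.0010905)
E(J) = 0
B/(m + E((5 + 5)*6)*W) = 99475/(133 + 0*(1/917)) = 99475/(133 + 0) = 99475/133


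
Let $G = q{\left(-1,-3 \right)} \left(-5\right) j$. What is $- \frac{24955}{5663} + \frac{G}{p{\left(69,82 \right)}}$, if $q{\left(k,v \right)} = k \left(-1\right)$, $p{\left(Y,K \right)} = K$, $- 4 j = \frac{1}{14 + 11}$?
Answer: $- \frac{5845791}{1326760} \approx -4.4061$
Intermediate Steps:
$j = - \frac{1}{100}$ ($j = - \frac{1}{4 \left(14 + 11\right)} = - \frac{1}{4 \cdot 25} = \left(- \frac{1}{4}\right) \frac{1}{25} = - \frac{1}{100} \approx -0.01$)
$q{\left(k,v \right)} = - k$
$G = \frac{1}{20}$ ($G = \left(-1\right) \left(-1\right) \left(-5\right) \left(- \frac{1}{100}\right) = 1 \left(-5\right) \left(- \frac{1}{100}\right) = \left(-5\right) \left(- \frac{1}{100}\right) = \frac{1}{20} \approx 0.05$)
$- \frac{24955}{5663} + \frac{G}{p{\left(69,82 \right)}} = - \frac{24955}{5663} + \frac{1}{20 \cdot 82} = \left(-24955\right) \frac{1}{5663} + \frac{1}{20} \cdot \frac{1}{82} = - \frac{3565}{809} + \frac{1}{1640} = - \frac{5845791}{1326760}$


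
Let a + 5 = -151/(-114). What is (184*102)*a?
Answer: -1310632/19 ≈ -68981.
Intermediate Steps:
a = -419/114 (a = -5 - 151/(-114) = -5 - 151*(-1/114) = -5 + 151/114 = -419/114 ≈ -3.6754)
(184*102)*a = (184*102)*(-419/114) = 18768*(-419/114) = -1310632/19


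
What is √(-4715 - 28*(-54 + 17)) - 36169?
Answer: -36169 + I*√3679 ≈ -36169.0 + 60.655*I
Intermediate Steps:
√(-4715 - 28*(-54 + 17)) - 36169 = √(-4715 - 28*(-37)) - 36169 = √(-4715 + 1036) - 36169 = √(-3679) - 36169 = I*√3679 - 36169 = -36169 + I*√3679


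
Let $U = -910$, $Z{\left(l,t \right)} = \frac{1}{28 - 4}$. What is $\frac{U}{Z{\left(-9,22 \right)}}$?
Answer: $-21840$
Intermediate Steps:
$Z{\left(l,t \right)} = \frac{1}{24}$
$\frac{U}{Z{\left(-9,22 \right)}} = - 910 \frac{1}{\frac{1}{24}} = \left(-910\right) 24 = -21840$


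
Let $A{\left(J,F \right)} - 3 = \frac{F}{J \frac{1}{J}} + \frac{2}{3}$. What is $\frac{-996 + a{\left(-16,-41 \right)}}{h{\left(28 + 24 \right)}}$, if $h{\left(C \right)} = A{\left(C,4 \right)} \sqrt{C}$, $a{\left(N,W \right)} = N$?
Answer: $- \frac{66 \sqrt{13}}{13} \approx -18.305$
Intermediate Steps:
$A{\left(J,F \right)} = \frac{11}{3} + F$ ($A{\left(J,F \right)} = 3 + \left(\frac{F}{J \frac{1}{J}} + \frac{2}{3}\right) = 3 + \left(\frac{F}{1} + 2 \cdot \frac{1}{3}\right) = 3 + \left(F 1 + \frac{2}{3}\right) = 3 + \left(F + \frac{2}{3}\right) = 3 + \left(\frac{2}{3} + F\right) = \frac{11}{3} + F$)
$h{\left(C \right)} = \frac{23 \sqrt{C}}{3}$ ($h{\left(C \right)} = \left(\frac{11}{3} + 4\right) \sqrt{C} = \frac{23 \sqrt{C}}{3}$)
$\frac{-996 + a{\left(-16,-41 \right)}}{h{\left(28 + 24 \right)}} = \frac{-996 - 16}{\frac{23}{3} \sqrt{28 + 24}} = - \frac{1012}{\frac{23}{3} \sqrt{52}} = - \frac{1012}{\frac{23}{3} \cdot 2 \sqrt{13}} = - \frac{1012}{\frac{46}{3} \sqrt{13}} = - 1012 \frac{3 \sqrt{13}}{598} = - \frac{66 \sqrt{13}}{13}$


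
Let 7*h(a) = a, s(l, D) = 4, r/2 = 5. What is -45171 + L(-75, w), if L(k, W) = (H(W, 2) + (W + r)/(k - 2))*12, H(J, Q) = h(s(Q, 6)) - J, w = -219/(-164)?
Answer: -12967215/287 ≈ -45182.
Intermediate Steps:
r = 10 (r = 2*5 = 10)
h(a) = a/7
w = 219/164 (w = -219*(-1/164) = 219/164 ≈ 1.3354)
H(J, Q) = 4/7 - J (H(J, Q) = (⅐)*4 - J = 4/7 - J)
L(k, W) = 48/7 - 12*W + 12*(10 + W)/(-2 + k) (L(k, W) = ((4/7 - W) + (W + 10)/(k - 2))*12 = ((4/7 - W) + (10 + W)/(-2 + k))*12 = (4/7 - W + (10 + W)/(-2 + k))*12 = 48/7 - 12*W + 12*(10 + W)/(-2 + k))
-45171 + L(-75, w) = -45171 + 12*(62 + 21*(219/164) - 1*(-75)*(-4 + 7*(219/164)))/(7*(-2 - 75)) = -45171 + (12/7)*(62 + 4599/164 - 1*(-75)*(-4 + 1533/164))/(-77) = -45171 + (12/7)*(-1/77)*(62 + 4599/164 - 1*(-75)*877/164) = -45171 + (12/7)*(-1/77)*(62 + 4599/164 + 65775/164) = -45171 + (12/7)*(-1/77)*(40271/82) = -45171 - 3138/287 = -12967215/287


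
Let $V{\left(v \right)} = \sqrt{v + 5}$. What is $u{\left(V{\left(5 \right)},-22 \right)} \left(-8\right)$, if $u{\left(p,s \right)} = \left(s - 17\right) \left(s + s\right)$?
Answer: $-13728$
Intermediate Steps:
$V{\left(v \right)} = \sqrt{5 + v}$
$u{\left(p,s \right)} = 2 s \left(-17 + s\right)$ ($u{\left(p,s \right)} = \left(-17 + s\right) 2 s = 2 s \left(-17 + s\right)$)
$u{\left(V{\left(5 \right)},-22 \right)} \left(-8\right) = 2 \left(-22\right) \left(-17 - 22\right) \left(-8\right) = 2 \left(-22\right) \left(-39\right) \left(-8\right) = 1716 \left(-8\right) = -13728$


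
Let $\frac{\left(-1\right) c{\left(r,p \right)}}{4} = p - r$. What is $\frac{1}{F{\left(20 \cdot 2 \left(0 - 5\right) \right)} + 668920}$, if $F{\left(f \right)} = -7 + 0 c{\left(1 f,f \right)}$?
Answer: $\frac{1}{668913} \approx 1.495 \cdot 10^{-6}$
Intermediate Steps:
$c{\left(r,p \right)} = - 4 p + 4 r$ ($c{\left(r,p \right)} = - 4 \left(p - r\right) = - 4 p + 4 r$)
$F{\left(f \right)} = -7$ ($F{\left(f \right)} = -7 + 0 \left(- 4 f + 4 \cdot 1 f\right) = -7 + 0 \left(- 4 f + 4 f\right) = -7 + 0 \cdot 0 = -7 + 0 = -7$)
$\frac{1}{F{\left(20 \cdot 2 \left(0 - 5\right) \right)} + 668920} = \frac{1}{-7 + 668920} = \frac{1}{668913}$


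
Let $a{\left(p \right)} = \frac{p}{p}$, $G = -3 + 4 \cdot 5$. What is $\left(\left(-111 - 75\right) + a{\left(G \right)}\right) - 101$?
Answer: $-286$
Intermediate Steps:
$G = 17$ ($G = -3 + 20 = 17$)
$a{\left(p \right)} = 1$
$\left(\left(-111 - 75\right) + a{\left(G \right)}\right) - 101 = \left(\left(-111 - 75\right) + 1\right) - 101 = \left(-186 + 1\right) - 101 = -185 - 101 = -286$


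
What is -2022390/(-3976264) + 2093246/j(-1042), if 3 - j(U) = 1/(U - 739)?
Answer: 926487863462839/1328072176 ≈ 6.9762e+5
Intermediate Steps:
j(U) = 3 - 1/(-739 + U) (j(U) = 3 - 1/(U - 739) = 3 - 1/(-739 + U))
-2022390/(-3976264) + 2093246/j(-1042) = -2022390/(-3976264) + 2093246/(((-2218 + 3*(-1042))/(-739 - 1042))) = -2022390*(-1/3976264) + 2093246/(((-2218 - 3126)/(-1781))) = 1011195/1988132 + 2093246/((-1/1781*(-5344))) = 1011195/1988132 + 2093246/(5344/1781) = 1011195/1988132 + 2093246*(1781/5344) = 1011195/1988132 + 1864035563/2672 = 926487863462839/1328072176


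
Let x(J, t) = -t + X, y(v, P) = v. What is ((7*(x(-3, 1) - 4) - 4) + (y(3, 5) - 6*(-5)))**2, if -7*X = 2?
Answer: 64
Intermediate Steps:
X = -2/7 (X = -1/7*2 = -2/7 ≈ -0.28571)
x(J, t) = -2/7 - t (x(J, t) = -t - 2/7 = -2/7 - t)
((7*(x(-3, 1) - 4) - 4) + (y(3, 5) - 6*(-5)))**2 = ((7*((-2/7 - 1*1) - 4) - 4) + (3 - 6*(-5)))**2 = ((7*((-2/7 - 1) - 4) - 4) + (3 + 30))**2 = ((7*(-9/7 - 4) - 4) + 33)**2 = ((7*(-37/7) - 4) + 33)**2 = ((-37 - 4) + 33)**2 = (-41 + 33)**2 = (-8)**2 = 64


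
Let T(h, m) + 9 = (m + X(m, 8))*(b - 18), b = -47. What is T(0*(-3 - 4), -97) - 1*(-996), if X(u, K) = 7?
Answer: 6837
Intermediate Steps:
T(h, m) = -464 - 65*m (T(h, m) = -9 + (m + 7)*(-47 - 18) = -9 + (7 + m)*(-65) = -9 + (-455 - 65*m) = -464 - 65*m)
T(0*(-3 - 4), -97) - 1*(-996) = (-464 - 65*(-97)) - 1*(-996) = (-464 + 6305) + 996 = 5841 + 996 = 6837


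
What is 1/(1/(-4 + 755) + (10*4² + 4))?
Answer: 751/123165 ≈ 0.0060975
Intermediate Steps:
1/(1/(-4 + 755) + (10*4² + 4)) = 1/(1/751 + (10*16 + 4)) = 1/(1/751 + (160 + 4)) = 1/(1/751 + 164) = 1/(123165/751) = 751/123165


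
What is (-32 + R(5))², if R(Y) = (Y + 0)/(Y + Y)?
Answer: 3969/4 ≈ 992.25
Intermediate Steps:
R(Y) = ½ (R(Y) = Y/((2*Y)) = Y*(1/(2*Y)) = ½)
(-32 + R(5))² = (-32 + ½)² = (-63/2)² = 3969/4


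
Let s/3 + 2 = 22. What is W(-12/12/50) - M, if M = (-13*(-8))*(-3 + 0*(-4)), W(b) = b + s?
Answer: 18599/50 ≈ 371.98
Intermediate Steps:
s = 60 (s = -6 + 3*22 = -6 + 66 = 60)
W(b) = 60 + b (W(b) = b + 60 = 60 + b)
M = -312 (M = 104*(-3 + 0) = 104*(-3) = -312)
W(-12/12/50) - M = (60 - 12/12/50) - 1*(-312) = (60 - 12*1/12*(1/50)) + 312 = (60 - 1*1/50) + 312 = (60 - 1/50) + 312 = 2999/50 + 312 = 18599/50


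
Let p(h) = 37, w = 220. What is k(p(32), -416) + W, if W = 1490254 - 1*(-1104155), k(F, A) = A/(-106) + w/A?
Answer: 14300401125/5512 ≈ 2.5944e+6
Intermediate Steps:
k(F, A) = 220/A - A/106 (k(F, A) = A/(-106) + 220/A = A*(-1/106) + 220/A = -A/106 + 220/A = 220/A - A/106)
W = 2594409 (W = 1490254 + 1104155 = 2594409)
k(p(32), -416) + W = (220/(-416) - 1/106*(-416)) + 2594409 = (220*(-1/416) + 208/53) + 2594409 = (-55/104 + 208/53) + 2594409 = 18717/5512 + 2594409 = 14300401125/5512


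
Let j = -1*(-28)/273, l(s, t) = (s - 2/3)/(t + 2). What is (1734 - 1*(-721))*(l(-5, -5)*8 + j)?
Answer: 4369900/117 ≈ 37350.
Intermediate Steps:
l(s, t) = (-⅔ + s)/(2 + t) (l(s, t) = (s - 2*⅓)/(2 + t) = (s - ⅔)/(2 + t) = (-⅔ + s)/(2 + t))
j = 4/39 (j = 28*(1/273) = 4/39 ≈ 0.10256)
(1734 - 1*(-721))*(l(-5, -5)*8 + j) = (1734 - 1*(-721))*(((-⅔ - 5)/(2 - 5))*8 + 4/39) = (1734 + 721)*((-17/3/(-3))*8 + 4/39) = 2455*(-⅓*(-17/3)*8 + 4/39) = 2455*((17/9)*8 + 4/39) = 2455*(136/9 + 4/39) = 2455*(1780/117) = 4369900/117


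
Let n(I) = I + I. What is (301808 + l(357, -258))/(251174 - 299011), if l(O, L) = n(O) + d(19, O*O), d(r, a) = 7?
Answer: -302529/47837 ≈ -6.3242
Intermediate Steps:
n(I) = 2*I
l(O, L) = 7 + 2*O (l(O, L) = 2*O + 7 = 7 + 2*O)
(301808 + l(357, -258))/(251174 - 299011) = (301808 + (7 + 2*357))/(251174 - 299011) = (301808 + (7 + 714))/(-47837) = (301808 + 721)*(-1/47837) = 302529*(-1/47837) = -302529/47837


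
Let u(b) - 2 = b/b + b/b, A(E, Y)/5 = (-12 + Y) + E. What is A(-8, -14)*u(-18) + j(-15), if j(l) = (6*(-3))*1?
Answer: -698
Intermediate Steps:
A(E, Y) = -60 + 5*E + 5*Y (A(E, Y) = 5*((-12 + Y) + E) = 5*(-12 + E + Y) = -60 + 5*E + 5*Y)
j(l) = -18 (j(l) = -18*1 = -18)
u(b) = 4 (u(b) = 2 + (b/b + b/b) = 2 + (1 + 1) = 2 + 2 = 4)
A(-8, -14)*u(-18) + j(-15) = (-60 + 5*(-8) + 5*(-14))*4 - 18 = (-60 - 40 - 70)*4 - 18 = -170*4 - 18 = -680 - 18 = -698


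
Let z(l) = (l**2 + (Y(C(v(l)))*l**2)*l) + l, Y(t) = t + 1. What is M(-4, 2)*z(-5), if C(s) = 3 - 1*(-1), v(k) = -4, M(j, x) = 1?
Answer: -605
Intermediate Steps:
C(s) = 4 (C(s) = 3 + 1 = 4)
Y(t) = 1 + t
z(l) = l + l**2 + 5*l**3 (z(l) = (l**2 + ((1 + 4)*l**2)*l) + l = (l**2 + (5*l**2)*l) + l = (l**2 + 5*l**3) + l = l + l**2 + 5*l**3)
M(-4, 2)*z(-5) = 1*(-5*(1 - 5 + 5*(-5)**2)) = 1*(-5*(1 - 5 + 5*25)) = 1*(-5*(1 - 5 + 125)) = 1*(-5*121) = 1*(-605) = -605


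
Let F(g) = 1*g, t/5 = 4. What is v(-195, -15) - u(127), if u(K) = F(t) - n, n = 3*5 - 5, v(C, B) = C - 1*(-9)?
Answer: -196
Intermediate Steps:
t = 20 (t = 5*4 = 20)
F(g) = g
v(C, B) = 9 + C (v(C, B) = C + 9 = 9 + C)
n = 10 (n = 15 - 5 = 10)
u(K) = 10 (u(K) = 20 - 1*10 = 20 - 10 = 10)
v(-195, -15) - u(127) = (9 - 195) - 1*10 = -186 - 10 = -196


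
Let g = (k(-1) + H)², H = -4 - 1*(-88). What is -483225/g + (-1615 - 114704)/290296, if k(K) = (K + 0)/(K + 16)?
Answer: -31746989071839/460142673976 ≈ -68.994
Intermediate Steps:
k(K) = K/(16 + K)
H = 84 (H = -4 + 88 = 84)
g = 1585081/225 (g = (-1/(16 - 1) + 84)² = (-1/15 + 84)² = (1259/15)² = 1585081/225 ≈ 7044.8)
-483225/g + (-1615 - 114704)/290296 = -483225/1585081/225 + (-1615 - 114704)/290296 = -483225*225/1585081 - 116319*1/290296 = -108725625/1585081 - 116319/290296 = -31746989071839/460142673976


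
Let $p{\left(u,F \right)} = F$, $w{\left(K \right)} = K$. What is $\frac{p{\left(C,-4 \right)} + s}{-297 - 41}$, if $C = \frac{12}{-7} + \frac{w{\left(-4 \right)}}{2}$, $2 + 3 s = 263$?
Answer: $- \frac{83}{338} \approx -0.24556$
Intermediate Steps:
$s = 87$ ($s = - \frac{2}{3} + \frac{1}{3} \cdot 263 = - \frac{2}{3} + \frac{263}{3} = 87$)
$C = - \frac{26}{7}$ ($C = \frac{12}{-7} - \frac{4}{2} = 12 \left(- \frac{1}{7}\right) - 2 = - \frac{12}{7} - 2 = - \frac{26}{7} \approx -3.7143$)
$\frac{p{\left(C,-4 \right)} + s}{-297 - 41} = \frac{-4 + 87}{-297 - 41} = \frac{83}{-338} = 83 \left(- \frac{1}{338}\right) = - \frac{83}{338}$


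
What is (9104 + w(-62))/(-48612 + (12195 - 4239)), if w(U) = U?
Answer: -137/616 ≈ -0.22240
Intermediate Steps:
(9104 + w(-62))/(-48612 + (12195 - 4239)) = (9104 - 62)/(-48612 + (12195 - 4239)) = 9042/(-48612 + 7956) = 9042/(-40656) = 9042*(-1/40656) = -137/616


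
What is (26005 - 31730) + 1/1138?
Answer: -6515049/1138 ≈ -5725.0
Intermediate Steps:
(26005 - 31730) + 1/1138 = -5725 + 1/1138 = -6515049/1138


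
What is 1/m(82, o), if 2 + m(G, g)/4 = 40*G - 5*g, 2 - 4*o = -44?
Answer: 1/12882 ≈ 7.7628e-5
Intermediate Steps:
o = 23/2 (o = 1/2 - 1/4*(-44) = 1/2 + 11 = 23/2 ≈ 11.500)
m(G, g) = -8 - 20*g + 160*G (m(G, g) = -8 + 4*(40*G - 5*g) = -8 + 4*(-5*g + 40*G) = -8 + (-20*g + 160*G) = -8 - 20*g + 160*G)
1/m(82, o) = 1/(-8 - 20*23/2 + 160*82) = 1/(-8 - 230 + 13120) = 1/12882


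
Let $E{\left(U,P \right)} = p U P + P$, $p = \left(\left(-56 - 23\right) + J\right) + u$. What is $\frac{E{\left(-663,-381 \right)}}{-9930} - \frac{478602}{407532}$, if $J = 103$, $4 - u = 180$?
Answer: $\frac{217261961567}{56205455} \approx 3865.5$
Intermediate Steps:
$u = -176$ ($u = 4 - 180 = -176$)
$p = -152$ ($p = \left(\left(-56 - 23\right) + 103\right) - 176 = \left(-79 + 103\right) - 176 = 24 - 176 = -152$)
$E{\left(U,P \right)} = P - 152 P U$ ($E{\left(U,P \right)} = - 152 U P + P = - 152 P U + P = P - 152 P U$)
$\frac{E{\left(-663,-381 \right)}}{-9930} - \frac{478602}{407532} = \frac{\left(-381\right) \left(1 - -100776\right)}{-9930} - \frac{478602}{407532} = - 381 \left(1 + 100776\right) \left(- \frac{1}{9930}\right) - \frac{79767}{67922} = \left(-381\right) 100777 \left(- \frac{1}{9930}\right) - \frac{79767}{67922} = \left(-38396037\right) \left(- \frac{1}{9930}\right) - \frac{79767}{67922} = \frac{12798679}{3310} - \frac{79767}{67922} = \frac{217261961567}{56205455}$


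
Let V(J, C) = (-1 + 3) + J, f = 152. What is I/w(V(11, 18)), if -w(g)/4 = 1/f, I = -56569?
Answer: 2149622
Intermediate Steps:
V(J, C) = 2 + J
w(g) = -1/38 (w(g) = -4/152 = -4*1/152 = -1/38)
I/w(V(11, 18)) = -56569/(-1/38) = -56569*(-38) = 2149622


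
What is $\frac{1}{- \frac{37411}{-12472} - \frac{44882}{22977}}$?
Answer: $\frac{286569144}{299824243} \approx 0.95579$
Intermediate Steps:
$\frac{1}{- \frac{37411}{-12472} - \frac{44882}{22977}} = \frac{1}{\left(-37411\right) \left(- \frac{1}{12472}\right) - \frac{44882}{22977}} = \frac{1}{\frac{37411}{12472} - \frac{44882}{22977}} = \frac{1}{\frac{299824243}{286569144}} = \frac{286569144}{299824243}$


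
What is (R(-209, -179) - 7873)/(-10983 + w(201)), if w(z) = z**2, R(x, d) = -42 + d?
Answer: -1349/4903 ≈ -0.27514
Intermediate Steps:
(R(-209, -179) - 7873)/(-10983 + w(201)) = ((-42 - 179) - 7873)/(-10983 + 201**2) = (-221 - 7873)/(-10983 + 40401) = -8094/29418 = -8094*1/29418 = -1349/4903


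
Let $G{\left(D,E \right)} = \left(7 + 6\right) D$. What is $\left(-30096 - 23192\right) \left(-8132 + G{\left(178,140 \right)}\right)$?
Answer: $310029584$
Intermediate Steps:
$G{\left(D,E \right)} = 13 D$
$\left(-30096 - 23192\right) \left(-8132 + G{\left(178,140 \right)}\right) = \left(-30096 - 23192\right) \left(-8132 + 13 \cdot 178\right) = - 53288 \left(-8132 + 2314\right) = \left(-53288\right) \left(-5818\right) = 310029584$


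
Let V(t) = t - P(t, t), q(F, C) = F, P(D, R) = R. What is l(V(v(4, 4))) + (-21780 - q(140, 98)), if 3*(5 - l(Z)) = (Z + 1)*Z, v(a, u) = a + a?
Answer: -21915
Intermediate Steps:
v(a, u) = 2*a
V(t) = 0 (V(t) = t - t = 0)
l(Z) = 5 - Z*(1 + Z)/3 (l(Z) = 5 - (Z + 1)*Z/3 = 5 - (1 + Z)*Z/3 = 5 - Z*(1 + Z)/3)
l(V(v(4, 4))) + (-21780 - q(140, 98)) = (5 - 1/3*0 - 1/3*0**2) + (-21780 - 1*140) = (5 + 0 - 1/3*0) + (-21780 - 140) = (5 + 0 + 0) - 21920 = 5 - 21920 = -21915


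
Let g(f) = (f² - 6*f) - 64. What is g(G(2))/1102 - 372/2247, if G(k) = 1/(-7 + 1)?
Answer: -6617311/29714328 ≈ -0.22270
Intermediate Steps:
G(k) = -⅙ (G(k) = 1/(-6) = -⅙)
g(f) = -64 + f² - 6*f
g(G(2))/1102 - 372/2247 = (-64 + (-⅙)² - 6*(-⅙))/1102 - 372/2247 = (-64 + 1/36 + 1)*(1/1102) - 372*1/2247 = -2267/36*1/1102 - 124/749 = -2267/39672 - 124/749 = -6617311/29714328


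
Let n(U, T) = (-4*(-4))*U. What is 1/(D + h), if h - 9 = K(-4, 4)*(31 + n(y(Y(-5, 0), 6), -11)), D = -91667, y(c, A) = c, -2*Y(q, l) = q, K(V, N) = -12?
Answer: -1/92510 ≈ -1.0810e-5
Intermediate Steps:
Y(q, l) = -q/2
n(U, T) = 16*U
h = -843 (h = 9 - 12*(31 + 16*(-½*(-5))) = 9 - 12*(31 + 16*(5/2)) = 9 - 12*(31 + 40) = 9 - 12*71 = 9 - 852 = -843)
1/(D + h) = 1/(-91667 - 843) = 1/(-92510) = -1/92510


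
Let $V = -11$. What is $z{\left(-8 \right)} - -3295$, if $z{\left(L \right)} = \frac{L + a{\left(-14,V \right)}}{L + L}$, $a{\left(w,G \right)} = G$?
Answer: $\frac{52739}{16} \approx 3296.2$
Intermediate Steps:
$z{\left(L \right)} = \frac{-11 + L}{2 L}$ ($z{\left(L \right)} = \frac{L - 11}{L + L} = \frac{-11 + L}{2 L}$)
$z{\left(-8 \right)} - -3295 = \frac{-11 - 8}{2 \left(-8\right)} - -3295 = \frac{1}{2} \left(- \frac{1}{8}\right) \left(-19\right) + 3295 = \frac{19}{16} + 3295 = \frac{52739}{16}$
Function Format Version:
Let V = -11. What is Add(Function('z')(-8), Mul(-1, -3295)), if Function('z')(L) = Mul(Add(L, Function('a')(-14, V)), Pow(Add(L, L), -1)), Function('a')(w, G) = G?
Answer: Rational(52739, 16) ≈ 3296.2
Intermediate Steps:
Function('z')(L) = Mul(Rational(1, 2), Pow(L, -1), Add(-11, L)) (Function('z')(L) = Mul(Add(L, -11), Pow(Add(L, L), -1)) = Mul(Add(-11, L), Pow(Mul(2, L), -1)) = Mul(Add(-11, L), Mul(Rational(1, 2), Pow(L, -1))) = Mul(Rational(1, 2), Pow(L, -1), Add(-11, L)))
Add(Function('z')(-8), Mul(-1, -3295)) = Add(Mul(Rational(1, 2), Pow(-8, -1), Add(-11, -8)), Mul(-1, -3295)) = Add(Mul(Rational(1, 2), Rational(-1, 8), -19), 3295) = Add(Rational(19, 16), 3295) = Rational(52739, 16)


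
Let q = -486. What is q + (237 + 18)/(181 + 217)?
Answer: -193173/398 ≈ -485.36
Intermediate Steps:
q + (237 + 18)/(181 + 217) = -486 + (237 + 18)/(181 + 217) = -486 + 255/398 = -193173/398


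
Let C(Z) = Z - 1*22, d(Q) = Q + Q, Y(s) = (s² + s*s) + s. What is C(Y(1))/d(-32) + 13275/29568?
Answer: 7351/9856 ≈ 0.74584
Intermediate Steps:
Y(s) = s + 2*s² (Y(s) = (s² + s²) + s = 2*s² + s = s + 2*s²)
d(Q) = 2*Q
C(Z) = -22 + Z (C(Z) = Z - 22 = -22 + Z)
C(Y(1))/d(-32) + 13275/29568 = (-22 + 1*(1 + 2*1))/((2*(-32))) + 13275/29568 = (-22 + 1*(1 + 2))/(-64) + 13275*(1/29568) = (-22 + 1*3)*(-1/64) + 4425/9856 = (-22 + 3)*(-1/64) + 4425/9856 = -19*(-1/64) + 4425/9856 = 19/64 + 4425/9856 = 7351/9856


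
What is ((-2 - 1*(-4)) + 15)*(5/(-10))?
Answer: -17/2 ≈ -8.5000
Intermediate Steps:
((-2 - 1*(-4)) + 15)*(5/(-10)) = ((-2 + 4) + 15)*(5*(-⅒)) = (2 + 15)*(-½) = 17*(-½) = -17/2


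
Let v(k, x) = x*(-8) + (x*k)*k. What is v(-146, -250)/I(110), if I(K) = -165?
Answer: 1065400/33 ≈ 32285.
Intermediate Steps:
v(k, x) = -8*x + x*k² (v(k, x) = -8*x + (k*x)*k = -8*x + x*k²)
v(-146, -250)/I(110) = -250*(-8 + (-146)²)/(-165) = -250*(-8 + 21316)*(-1/165) = -250*21308*(-1/165) = -5327000*(-1/165) = 1065400/33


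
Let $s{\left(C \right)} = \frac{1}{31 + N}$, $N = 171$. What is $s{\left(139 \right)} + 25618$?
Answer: $\frac{5174837}{202} \approx 25618.0$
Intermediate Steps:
$s{\left(C \right)} = \frac{1}{202}$ ($s{\left(C \right)} = \frac{1}{31 + 171} = \frac{1}{202}$)
$s{\left(139 \right)} + 25618 = \frac{1}{202} + 25618 = \frac{5174837}{202}$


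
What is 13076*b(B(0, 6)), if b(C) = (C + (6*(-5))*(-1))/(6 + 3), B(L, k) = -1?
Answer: 379204/9 ≈ 42134.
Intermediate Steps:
b(C) = 10/3 + C/9 (b(C) = (C - 30*(-1))/9 = (C + 30)*(⅑) = (30 + C)*(⅑) = 10/3 + C/9)
13076*b(B(0, 6)) = 13076*(10/3 + (⅑)*(-1)) = 13076*(10/3 - ⅑) = 13076*(29/9) = 379204/9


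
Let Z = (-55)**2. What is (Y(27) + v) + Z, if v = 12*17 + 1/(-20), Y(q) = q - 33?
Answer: 64459/20 ≈ 3222.9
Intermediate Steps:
Y(q) = -33 + q
v = 4079/20 (v = 204 - 1/20 = 4079/20 ≈ 203.95)
Z = 3025
(Y(27) + v) + Z = ((-33 + 27) + 4079/20) + 3025 = (-6 + 4079/20) + 3025 = 3959/20 + 3025 = 64459/20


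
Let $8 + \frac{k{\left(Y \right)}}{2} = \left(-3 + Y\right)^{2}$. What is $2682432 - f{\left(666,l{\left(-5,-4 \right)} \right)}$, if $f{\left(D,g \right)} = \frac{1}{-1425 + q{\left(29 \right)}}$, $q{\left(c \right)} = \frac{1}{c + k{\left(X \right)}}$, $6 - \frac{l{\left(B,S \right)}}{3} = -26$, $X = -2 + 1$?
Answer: $\frac{172008269613}{64124} \approx 2.6824 \cdot 10^{6}$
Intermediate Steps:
$X = -1$
$k{\left(Y \right)} = -16 + 2 \left(-3 + Y\right)^{2}$
$l{\left(B,S \right)} = 96$ ($l{\left(B,S \right)} = 18 - -78 = 18 + 78 = 96$)
$q{\left(c \right)} = \frac{1}{16 + c}$ ($q{\left(c \right)} = \frac{1}{c - \left(16 - 2 \left(-3 - 1\right)^{2}\right)} = \frac{1}{c - \left(16 - 2 \left(-4\right)^{2}\right)} = \frac{1}{c + \left(-16 + 2 \cdot 16\right)} = \frac{1}{c + \left(-16 + 32\right)} = \frac{1}{c + 16} = \frac{1}{16 + c}$)
$f{\left(D,g \right)} = - \frac{45}{64124}$ ($f{\left(D,g \right)} = \frac{1}{-1425 + \frac{1}{16 + 29}} = \frac{1}{-1425 + \frac{1}{45}} = \frac{1}{- \frac{64124}{45}} = - \frac{45}{64124}$)
$2682432 - f{\left(666,l{\left(-5,-4 \right)} \right)} = 2682432 - - \frac{45}{64124} = 2682432 + \frac{45}{64124} = \frac{172008269613}{64124}$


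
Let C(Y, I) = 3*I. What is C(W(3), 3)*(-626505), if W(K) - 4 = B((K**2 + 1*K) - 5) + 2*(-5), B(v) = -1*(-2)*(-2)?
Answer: -5638545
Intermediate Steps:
B(v) = -4 (B(v) = 2*(-2) = -4)
W(K) = -10 (W(K) = 4 + (-4 + 2*(-5)) = 4 + (-4 - 10) = 4 - 14 = -10)
C(W(3), 3)*(-626505) = (3*3)*(-626505) = 9*(-626505) = -5638545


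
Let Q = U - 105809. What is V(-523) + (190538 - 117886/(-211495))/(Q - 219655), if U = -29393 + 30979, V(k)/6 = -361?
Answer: -74204108527728/34249288805 ≈ -2166.6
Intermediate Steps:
V(k) = -2166 (V(k) = 6*(-361) = -2166)
U = 1586
Q = -104223 (Q = 1586 - 105809 = -104223)
V(-523) + (190538 - 117886/(-211495))/(Q - 219655) = -2166 + (190538 - 117886/(-211495))/(-104223 - 219655) = -2166 + (190538 - 117886*(-1/211495))/(-323878) = -2166 + (190538 + 117886/211495)*(-1/323878) = -2166 + (40297952196/211495)*(-1/323878) = -2166 - 20148976098/34249288805 = -74204108527728/34249288805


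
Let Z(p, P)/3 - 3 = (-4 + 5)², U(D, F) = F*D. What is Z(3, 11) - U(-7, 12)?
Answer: 96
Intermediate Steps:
U(D, F) = D*F
Z(p, P) = 12 (Z(p, P) = 9 + 3*(-4 + 5)² = 9 + 3*1² = 9 + 3*1 = 9 + 3 = 12)
Z(3, 11) - U(-7, 12) = 12 - (-7)*12 = 12 - 1*(-84) = 12 + 84 = 96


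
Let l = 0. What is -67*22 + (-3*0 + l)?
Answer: -1474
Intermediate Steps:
-67*22 + (-3*0 + l) = -67*22 + (-3*0 + 0) = -1474 + (0 + 0) = -1474 + 0 = -1474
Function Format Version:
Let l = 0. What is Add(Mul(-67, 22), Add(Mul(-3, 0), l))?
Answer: -1474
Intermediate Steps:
Add(Mul(-67, 22), Add(Mul(-3, 0), l)) = Add(Mul(-67, 22), Add(Mul(-3, 0), 0)) = Add(-1474, Add(0, 0)) = Add(-1474, 0) = -1474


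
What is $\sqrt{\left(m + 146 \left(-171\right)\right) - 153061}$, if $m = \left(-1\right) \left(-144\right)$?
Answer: $i \sqrt{177883} \approx 421.76 i$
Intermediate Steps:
$m = 144$
$\sqrt{\left(m + 146 \left(-171\right)\right) - 153061} = \sqrt{\left(144 + 146 \left(-171\right)\right) - 153061} = \sqrt{\left(144 - 24966\right) - 153061} = \sqrt{-24822 - 153061} = \sqrt{-177883} = i \sqrt{177883}$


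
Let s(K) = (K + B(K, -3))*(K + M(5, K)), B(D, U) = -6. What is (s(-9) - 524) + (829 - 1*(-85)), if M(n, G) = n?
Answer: 450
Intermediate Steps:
s(K) = (-6 + K)*(5 + K) (s(K) = (K - 6)*(K + 5) = (-6 + K)*(5 + K))
(s(-9) - 524) + (829 - 1*(-85)) = ((-30 + (-9)**2 - 1*(-9)) - 524) + (829 - 1*(-85)) = ((-30 + 81 + 9) - 524) + (829 + 85) = (60 - 524) + 914 = -464 + 914 = 450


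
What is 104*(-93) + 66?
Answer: -9606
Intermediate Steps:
104*(-93) + 66 = -9672 + 66 = -9606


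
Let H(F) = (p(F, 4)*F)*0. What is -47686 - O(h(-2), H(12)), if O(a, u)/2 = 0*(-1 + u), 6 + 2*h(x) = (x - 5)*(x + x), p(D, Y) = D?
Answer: -47686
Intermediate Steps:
h(x) = -3 + x*(-5 + x) (h(x) = -3 + ((x - 5)*(x + x))/2 = -3 + ((-5 + x)*(2*x))/2 = -3 + (2*x*(-5 + x))/2 = -3 + x*(-5 + x))
H(F) = 0 (H(F) = (F*F)*0 = F²*0 = 0)
O(a, u) = 0 (O(a, u) = 2*(0*(-1 + u)) = 2*0 = 0)
-47686 - O(h(-2), H(12)) = -47686 - 1*0 = -47686 + 0 = -47686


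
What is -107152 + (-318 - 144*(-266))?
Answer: -69166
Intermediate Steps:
-107152 + (-318 - 144*(-266)) = -107152 + (-318 + 38304) = -107152 + 37986 = -69166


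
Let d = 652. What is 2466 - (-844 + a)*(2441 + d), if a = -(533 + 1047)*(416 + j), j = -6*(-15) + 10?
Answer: 2524273998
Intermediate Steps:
j = 100 (j = 90 + 10 = 100)
a = -815280 (a = -(533 + 1047)*(416 + 100) = -1580*516 = -1*815280 = -815280)
2466 - (-844 + a)*(2441 + d) = 2466 - (-844 - 815280)*(2441 + 652) = 2466 - (-816124)*3093 = 2466 - 1*(-2524271532) = 2466 + 2524271532 = 2524273998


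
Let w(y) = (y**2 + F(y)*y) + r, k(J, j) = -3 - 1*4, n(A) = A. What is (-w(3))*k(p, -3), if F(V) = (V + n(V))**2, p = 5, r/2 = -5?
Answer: 749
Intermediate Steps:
r = -10 (r = 2*(-5) = -10)
k(J, j) = -7 (k(J, j) = -3 - 4 = -7)
F(V) = 4*V**2 (F(V) = (V + V)**2 = (2*V)**2 = 4*V**2)
w(y) = -10 + y**2 + 4*y**3 (w(y) = (y**2 + (4*y**2)*y) - 10 = (y**2 + 4*y**3) - 10 = -10 + y**2 + 4*y**3)
(-w(3))*k(p, -3) = -(-10 + 3**2 + 4*3**3)*(-7) = -(-10 + 9 + 4*27)*(-7) = -(-10 + 9 + 108)*(-7) = -1*107*(-7) = -107*(-7) = 749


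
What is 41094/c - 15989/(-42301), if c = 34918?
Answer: 1148310598/738533159 ≈ 1.5549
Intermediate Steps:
41094/c - 15989/(-42301) = 41094/34918 - 15989/(-42301) = 41094*(1/34918) - 15989*(-1/42301) = 20547/17459 + 15989/42301 = 1148310598/738533159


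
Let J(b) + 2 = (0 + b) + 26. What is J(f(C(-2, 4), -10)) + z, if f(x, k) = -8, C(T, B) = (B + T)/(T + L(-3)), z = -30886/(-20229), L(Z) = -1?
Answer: 354550/20229 ≈ 17.527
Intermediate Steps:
z = 30886/20229 (z = -30886*(-1/20229) = 30886/20229 ≈ 1.5268)
C(T, B) = (B + T)/(-1 + T) (C(T, B) = (B + T)/(T - 1) = (B + T)/(-1 + T))
J(b) = 24 + b (J(b) = -2 + ((0 + b) + 26) = -2 + (b + 26) = -2 + (26 + b) = 24 + b)
J(f(C(-2, 4), -10)) + z = (24 - 8) + 30886/20229 = 16 + 30886/20229 = 354550/20229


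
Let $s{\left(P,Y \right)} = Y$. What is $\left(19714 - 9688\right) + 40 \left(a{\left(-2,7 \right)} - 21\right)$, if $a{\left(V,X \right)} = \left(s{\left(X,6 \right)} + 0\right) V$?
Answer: $8706$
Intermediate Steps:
$a{\left(V,X \right)} = 6 V$ ($a{\left(V,X \right)} = \left(6 + 0\right) V = 6 V$)
$\left(19714 - 9688\right) + 40 \left(a{\left(-2,7 \right)} - 21\right) = \left(19714 - 9688\right) + 40 \left(6 \left(-2\right) - 21\right) = 10026 + 40 \left(-12 + \left(-33 + 12\right)\right) = 10026 + 40 \left(-12 - 21\right) = 10026 + 40 \left(-33\right) = 10026 - 1320 = 8706$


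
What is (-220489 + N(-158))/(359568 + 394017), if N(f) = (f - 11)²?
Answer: -63976/251195 ≈ -0.25469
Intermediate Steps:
N(f) = (-11 + f)²
(-220489 + N(-158))/(359568 + 394017) = (-220489 + (-11 - 158)²)/(359568 + 394017) = (-220489 + (-169)²)/753585 = (-220489 + 28561)*(1/753585) = -191928*1/753585 = -63976/251195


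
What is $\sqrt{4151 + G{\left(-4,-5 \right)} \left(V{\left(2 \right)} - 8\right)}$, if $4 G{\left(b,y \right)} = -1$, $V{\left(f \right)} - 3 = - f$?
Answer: $\frac{7 \sqrt{339}}{2} \approx 64.442$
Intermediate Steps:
$V{\left(f \right)} = 3 - f$
$G{\left(b,y \right)} = - \frac{1}{4}$ ($G{\left(b,y \right)} = \frac{1}{4} \left(-1\right) = - \frac{1}{4}$)
$\sqrt{4151 + G{\left(-4,-5 \right)} \left(V{\left(2 \right)} - 8\right)} = \sqrt{4151 - \frac{\left(3 - 2\right) - 8}{4}} = \sqrt{4151 - \frac{1 - 8}{4}} = \sqrt{4151 - - \frac{7}{4}} = \sqrt{4151 + \frac{7}{4}} = \sqrt{\frac{16611}{4}} = \frac{7 \sqrt{339}}{2}$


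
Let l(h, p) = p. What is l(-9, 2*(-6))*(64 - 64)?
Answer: 0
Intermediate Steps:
l(-9, 2*(-6))*(64 - 64) = (2*(-6))*(64 - 64) = -12*0 = 0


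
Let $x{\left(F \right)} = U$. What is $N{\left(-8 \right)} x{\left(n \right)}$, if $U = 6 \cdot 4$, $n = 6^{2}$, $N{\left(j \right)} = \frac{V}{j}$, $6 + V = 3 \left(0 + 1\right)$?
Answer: $9$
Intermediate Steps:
$V = -3$ ($V = -6 + 3 \left(0 + 1\right) = -6 + 3 \cdot 1 = -6 + 3 = -3$)
$N{\left(j \right)} = - \frac{3}{j}$
$n = 36$
$U = 24$
$x{\left(F \right)} = 24$
$N{\left(-8 \right)} x{\left(n \right)} = - \frac{3}{-8} \cdot 24 = \left(-3\right) \left(- \frac{1}{8}\right) 24 = \frac{3}{8} \cdot 24 = 9$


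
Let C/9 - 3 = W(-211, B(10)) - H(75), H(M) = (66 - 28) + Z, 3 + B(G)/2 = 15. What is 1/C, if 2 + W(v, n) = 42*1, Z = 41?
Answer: -1/324 ≈ -0.0030864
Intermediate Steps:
B(G) = 24 (B(G) = -6 + 2*15 = -6 + 30 = 24)
W(v, n) = 40 (W(v, n) = -2 + 42*1 = -2 + 42 = 40)
H(M) = 79 (H(M) = (66 - 28) + 41 = 38 + 41 = 79)
C = -324 (C = 27 + 9*(40 - 1*79) = 27 + 9*(40 - 79) = 27 + 9*(-39) = 27 - 351 = -324)
1/C = 1/(-324) = -1/324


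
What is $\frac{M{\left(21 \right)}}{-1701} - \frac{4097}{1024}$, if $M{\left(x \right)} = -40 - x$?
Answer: $- \frac{6906533}{1741824} \approx -3.9651$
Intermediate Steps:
$\frac{M{\left(21 \right)}}{-1701} - \frac{4097}{1024} = \frac{-40 - 21}{-1701} - \frac{4097}{1024} = \left(-40 - 21\right) \left(- \frac{1}{1701}\right) - \frac{4097}{1024} = \left(-61\right) \left(- \frac{1}{1701}\right) - \frac{4097}{1024} = \frac{61}{1701} - \frac{4097}{1024} = - \frac{6906533}{1741824}$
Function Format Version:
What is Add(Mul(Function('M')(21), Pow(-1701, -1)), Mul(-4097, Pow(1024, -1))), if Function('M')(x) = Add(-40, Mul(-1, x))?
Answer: Rational(-6906533, 1741824) ≈ -3.9651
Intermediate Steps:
Add(Mul(Function('M')(21), Pow(-1701, -1)), Mul(-4097, Pow(1024, -1))) = Add(Mul(Add(-40, Mul(-1, 21)), Pow(-1701, -1)), Mul(-4097, Pow(1024, -1))) = Add(Mul(Add(-40, -21), Rational(-1, 1701)), Mul(-4097, Rational(1, 1024))) = Add(Mul(-61, Rational(-1, 1701)), Rational(-4097, 1024)) = Add(Rational(61, 1701), Rational(-4097, 1024)) = Rational(-6906533, 1741824)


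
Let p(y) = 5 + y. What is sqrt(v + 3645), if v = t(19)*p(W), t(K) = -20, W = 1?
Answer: 5*sqrt(141) ≈ 59.372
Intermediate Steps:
v = -120 (v = -20*(5 + 1) = -20*6 = -120)
sqrt(v + 3645) = sqrt(-120 + 3645) = sqrt(3525) = 5*sqrt(141)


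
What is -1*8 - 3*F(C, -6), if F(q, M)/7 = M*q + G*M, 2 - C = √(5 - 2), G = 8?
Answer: 1252 - 126*√3 ≈ 1033.8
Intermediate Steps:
C = 2 - √3 (C = 2 - √(5 - 2) = 2 - √3 ≈ 0.26795)
F(q, M) = 56*M + 7*M*q (F(q, M) = 7*(M*q + 8*M) = 7*(8*M + M*q) = 56*M + 7*M*q)
-1*8 - 3*F(C, -6) = -1*8 - 21*(-6)*(8 + (2 - √3)) = -8 - 21*(-6)*(10 - √3) = -8 - 3*(-420 + 42*√3) = -8 + (1260 - 126*√3) = 1252 - 126*√3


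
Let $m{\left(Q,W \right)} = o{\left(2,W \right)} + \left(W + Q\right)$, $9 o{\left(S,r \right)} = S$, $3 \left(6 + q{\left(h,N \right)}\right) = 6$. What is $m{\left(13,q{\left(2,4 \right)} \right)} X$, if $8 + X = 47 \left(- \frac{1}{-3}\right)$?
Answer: $\frac{1909}{27} \approx 70.704$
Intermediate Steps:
$q{\left(h,N \right)} = -4$ ($q{\left(h,N \right)} = -6 + \frac{1}{3} \cdot 6 = -6 + 2 = -4$)
$o{\left(S,r \right)} = \frac{S}{9}$
$m{\left(Q,W \right)} = \frac{2}{9} + Q + W$ ($m{\left(Q,W \right)} = \frac{1}{9} \cdot 2 + \left(W + Q\right) = \frac{2}{9} + \left(Q + W\right) = \frac{2}{9} + Q + W$)
$X = \frac{23}{3}$ ($X = -8 + 47 \left(- \frac{1}{-3}\right) = -8 + 47 \left(\left(-1\right) \left(- \frac{1}{3}\right)\right) = -8 + 47 \cdot \frac{1}{3} = -8 + \frac{47}{3} = \frac{23}{3} \approx 7.6667$)
$m{\left(13,q{\left(2,4 \right)} \right)} X = \left(\frac{2}{9} + 13 - 4\right) \frac{23}{3} = \frac{83}{9} \cdot \frac{23}{3} = \frac{1909}{27}$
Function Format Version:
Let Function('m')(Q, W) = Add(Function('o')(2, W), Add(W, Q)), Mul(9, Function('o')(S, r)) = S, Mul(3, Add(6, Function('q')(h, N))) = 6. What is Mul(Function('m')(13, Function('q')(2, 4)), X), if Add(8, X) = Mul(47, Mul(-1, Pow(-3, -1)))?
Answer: Rational(1909, 27) ≈ 70.704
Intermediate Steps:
Function('q')(h, N) = -4 (Function('q')(h, N) = Add(-6, Mul(Rational(1, 3), 6)) = Add(-6, 2) = -4)
Function('o')(S, r) = Mul(Rational(1, 9), S)
Function('m')(Q, W) = Add(Rational(2, 9), Q, W) (Function('m')(Q, W) = Add(Mul(Rational(1, 9), 2), Add(W, Q)) = Add(Rational(2, 9), Add(Q, W)) = Add(Rational(2, 9), Q, W))
X = Rational(23, 3) (X = Add(-8, Mul(47, Mul(-1, Pow(-3, -1)))) = Add(-8, Mul(47, Mul(-1, Rational(-1, 3)))) = Add(-8, Mul(47, Rational(1, 3))) = Add(-8, Rational(47, 3)) = Rational(23, 3) ≈ 7.6667)
Mul(Function('m')(13, Function('q')(2, 4)), X) = Mul(Add(Rational(2, 9), 13, -4), Rational(23, 3)) = Mul(Rational(83, 9), Rational(23, 3)) = Rational(1909, 27)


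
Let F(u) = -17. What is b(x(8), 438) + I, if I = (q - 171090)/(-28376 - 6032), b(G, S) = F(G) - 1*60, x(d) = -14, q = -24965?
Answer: -2453361/34408 ≈ -71.302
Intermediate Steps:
b(G, S) = -77 (b(G, S) = -17 - 1*60 = -17 - 60 = -77)
I = 196055/34408 (I = (-24965 - 171090)/(-28376 - 6032) = -196055/(-34408) = -196055*(-1/34408) = 196055/34408 ≈ 5.6979)
b(x(8), 438) + I = -77 + 196055/34408 = -2453361/34408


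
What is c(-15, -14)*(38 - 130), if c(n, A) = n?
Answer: 1380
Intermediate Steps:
c(-15, -14)*(38 - 130) = -15*(38 - 130) = -15*(-92) = 1380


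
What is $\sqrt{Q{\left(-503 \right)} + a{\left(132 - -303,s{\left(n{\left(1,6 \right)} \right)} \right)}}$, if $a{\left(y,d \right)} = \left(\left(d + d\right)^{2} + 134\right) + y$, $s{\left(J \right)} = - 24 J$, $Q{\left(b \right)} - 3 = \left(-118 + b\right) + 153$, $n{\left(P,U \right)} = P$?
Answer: $2 \sqrt{602} \approx 49.071$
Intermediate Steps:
$Q{\left(b \right)} = 38 + b$ ($Q{\left(b \right)} = 3 + \left(\left(-118 + b\right) + 153\right) = 3 + \left(35 + b\right) = 38 + b$)
$a{\left(y,d \right)} = 134 + y + 4 d^{2}$ ($a{\left(y,d \right)} = \left(\left(2 d\right)^{2} + 134\right) + y = \left(4 d^{2} + 134\right) + y = \left(134 + 4 d^{2}\right) + y = 134 + y + 4 d^{2}$)
$\sqrt{Q{\left(-503 \right)} + a{\left(132 - -303,s{\left(n{\left(1,6 \right)} \right)} \right)}} = \sqrt{\left(38 - 503\right) + \left(134 + \left(132 - -303\right) + 4 \left(\left(-24\right) 1\right)^{2}\right)} = \sqrt{-465 + \left(134 + \left(132 + 303\right) + 4 \left(-24\right)^{2}\right)} = \sqrt{-465 + \left(134 + 435 + 4 \cdot 576\right)} = \sqrt{-465 + \left(134 + 435 + 2304\right)} = \sqrt{-465 + 2873} = \sqrt{2408} = 2 \sqrt{602}$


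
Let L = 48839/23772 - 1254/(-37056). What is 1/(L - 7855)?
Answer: -5243424/41176145591 ≈ -0.00012734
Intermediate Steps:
L = 10949929/5243424 (L = 48839*(1/23772) - 1254*(-1/37056) = 6977/3396 + 209/6176 = 10949929/5243424 ≈ 2.0883)
1/(L - 7855) = 1/(10949929/5243424 - 7855) = 1/(-41176145591/5243424) = -5243424/41176145591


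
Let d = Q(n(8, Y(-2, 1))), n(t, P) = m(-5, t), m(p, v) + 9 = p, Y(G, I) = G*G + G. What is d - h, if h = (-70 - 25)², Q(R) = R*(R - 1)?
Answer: -8815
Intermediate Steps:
Y(G, I) = G + G² (Y(G, I) = G² + G = G + G²)
m(p, v) = -9 + p
n(t, P) = -14 (n(t, P) = -9 - 5 = -14)
Q(R) = R*(-1 + R)
h = 9025 (h = (-95)² = 9025)
d = 210 (d = -14*(-1 - 14) = -14*(-15) = 210)
d - h = 210 - 1*9025 = 210 - 9025 = -8815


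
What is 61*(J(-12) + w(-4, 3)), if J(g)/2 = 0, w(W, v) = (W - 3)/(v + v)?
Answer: -427/6 ≈ -71.167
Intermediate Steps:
w(W, v) = (-3 + W)/(2*v) (w(W, v) = (-3 + W)/((2*v)) = (-3 + W)*(1/(2*v)) = (-3 + W)/(2*v))
J(g) = 0 (J(g) = 2*0 = 0)
61*(J(-12) + w(-4, 3)) = 61*(0 + (1/2)*(-3 - 4)/3) = 61*(0 + (1/2)*(1/3)*(-7)) = 61*(0 - 7/6) = 61*(-7/6) = -427/6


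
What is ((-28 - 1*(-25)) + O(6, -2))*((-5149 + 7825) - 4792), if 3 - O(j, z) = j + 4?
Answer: 21160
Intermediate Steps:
O(j, z) = -1 - j (O(j, z) = 3 - (j + 4) = 3 - (4 + j) = 3 + (-4 - j) = -1 - j)
((-28 - 1*(-25)) + O(6, -2))*((-5149 + 7825) - 4792) = ((-28 - 1*(-25)) + (-1 - 1*6))*((-5149 + 7825) - 4792) = ((-28 + 25) + (-1 - 6))*(2676 - 4792) = (-3 - 7)*(-2116) = -10*(-2116) = 21160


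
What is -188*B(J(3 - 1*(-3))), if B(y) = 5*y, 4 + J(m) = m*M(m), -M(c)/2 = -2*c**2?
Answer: -808400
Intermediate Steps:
M(c) = 4*c**2 (M(c) = -(-4)*c**2 = 4*c**2)
J(m) = -4 + 4*m**3 (J(m) = -4 + m*(4*m**2) = -4 + 4*m**3)
-188*B(J(3 - 1*(-3))) = -940*(-4 + 4*(3 - 1*(-3))**3) = -940*(-4 + 4*(3 + 3)**3) = -940*(-4 + 4*6**3) = -940*(-4 + 4*216) = -940*(-4 + 864) = -940*860 = -188*4300 = -808400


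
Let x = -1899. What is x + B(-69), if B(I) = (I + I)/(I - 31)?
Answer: -94881/50 ≈ -1897.6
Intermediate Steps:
B(I) = 2*I/(-31 + I) (B(I) = (2*I)/(-31 + I) = 2*I/(-31 + I))
x + B(-69) = -1899 + 2*(-69)/(-31 - 69) = -1899 + 2*(-69)/(-100) = -1899 + 2*(-69)*(-1/100) = -1899 + 69/50 = -94881/50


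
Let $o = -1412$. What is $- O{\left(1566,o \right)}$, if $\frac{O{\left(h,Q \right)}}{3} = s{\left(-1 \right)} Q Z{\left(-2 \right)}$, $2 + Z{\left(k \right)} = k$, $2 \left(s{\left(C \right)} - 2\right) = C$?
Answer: $-25416$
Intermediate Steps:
$s{\left(C \right)} = 2 + \frac{C}{2}$
$Z{\left(k \right)} = -2 + k$
$O{\left(h,Q \right)} = - 18 Q$ ($O{\left(h,Q \right)} = 3 \left(2 + \frac{1}{2} \left(-1\right)\right) Q \left(-2 - 2\right) = 3 \left(2 - \frac{1}{2}\right) Q \left(-4\right) = 3 \frac{3 Q}{2} \left(-4\right) = 3 \left(- 6 Q\right) = - 18 Q$)
$- O{\left(1566,o \right)} = - \left(-18\right) \left(-1412\right) = \left(-1\right) 25416 = -25416$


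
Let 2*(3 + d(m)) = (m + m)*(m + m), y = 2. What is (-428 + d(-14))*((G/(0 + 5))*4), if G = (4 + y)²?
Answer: -5616/5 ≈ -1123.2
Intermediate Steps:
d(m) = -3 + 2*m² (d(m) = -3 + ((m + m)*(m + m))/2 = -3 + ((2*m)*(2*m))/2 = -3 + (4*m²)/2 = -3 + 2*m²)
G = 36 (G = (4 + 2)² = 6² = 36)
(-428 + d(-14))*((G/(0 + 5))*4) = (-428 + (-3 + 2*(-14)²))*((36/(0 + 5))*4) = (-428 + (-3 + 2*196))*((36/5)*4) = (-428 + (-3 + 392))*((36*(⅕))*4) = (-428 + 389)*((36/5)*4) = -39*144/5 = -5616/5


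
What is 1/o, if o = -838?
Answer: -1/838 ≈ -0.0011933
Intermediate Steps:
1/o = 1/(-838) = -1/838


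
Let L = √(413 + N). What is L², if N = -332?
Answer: 81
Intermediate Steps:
L = 9 (L = √(413 - 332) = √81 = 9)
L² = 9² = 81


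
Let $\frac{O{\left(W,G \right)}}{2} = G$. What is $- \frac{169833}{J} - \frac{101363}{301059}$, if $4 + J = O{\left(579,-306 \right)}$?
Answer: $\frac{4642483049}{16859304} \approx 275.37$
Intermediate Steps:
$O{\left(W,G \right)} = 2 G$
$J = -616$ ($J = -4 + 2 \left(-306\right) = -4 - 612 = -616$)
$- \frac{169833}{J} - \frac{101363}{301059} = - \frac{169833}{-616} - \frac{101363}{301059} = \left(-169833\right) \left(- \frac{1}{616}\right) - \frac{101363}{301059} = \frac{169833}{616} - \frac{101363}{301059} = \frac{4642483049}{16859304}$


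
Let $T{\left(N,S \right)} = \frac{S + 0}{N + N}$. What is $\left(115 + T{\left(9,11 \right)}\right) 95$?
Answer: $\frac{197695}{18} \approx 10983.0$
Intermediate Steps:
$T{\left(N,S \right)} = \frac{S}{2 N}$
$\left(115 + T{\left(9,11 \right)}\right) 95 = \left(115 + \frac{1}{2} \cdot 11 \cdot \frac{1}{9}\right) 95 = \left(115 + \frac{11}{18}\right) 95 = \frac{2081}{18} \cdot 95 = \frac{197695}{18}$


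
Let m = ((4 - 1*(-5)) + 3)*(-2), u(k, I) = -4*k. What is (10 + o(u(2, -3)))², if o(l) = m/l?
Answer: 169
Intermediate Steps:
m = -24 (m = ((4 + 5) + 3)*(-2) = (9 + 3)*(-2) = 12*(-2) = -24)
o(l) = -24/l
(10 + o(u(2, -3)))² = (10 - 24/((-4*2)))² = (10 - 24/(-8))² = (10 - 24*(-⅛))² = (10 + 3)² = 13² = 169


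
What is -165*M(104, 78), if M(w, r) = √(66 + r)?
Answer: -1980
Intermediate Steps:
-165*M(104, 78) = -165*√(66 + 78) = -165*√144 = -165*12 = -1980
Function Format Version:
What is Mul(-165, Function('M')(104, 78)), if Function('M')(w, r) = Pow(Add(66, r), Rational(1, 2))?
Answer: -1980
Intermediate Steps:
Mul(-165, Function('M')(104, 78)) = Mul(-165, Pow(Add(66, 78), Rational(1, 2))) = Mul(-165, Pow(144, Rational(1, 2))) = Mul(-165, 12) = -1980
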